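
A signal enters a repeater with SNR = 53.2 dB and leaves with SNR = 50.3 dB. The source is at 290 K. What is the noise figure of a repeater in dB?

NF (dB) = SNR_in(dB) − SNR_out(dB) when the source is at T₀
NF = 53.2 − 50.3 = 2.9 dB

2.9 dB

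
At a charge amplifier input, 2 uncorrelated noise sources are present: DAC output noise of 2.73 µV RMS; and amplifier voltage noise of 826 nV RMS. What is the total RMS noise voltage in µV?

Uncorrelated sources add in power (mean-square): V_tot = √(ΣV_i²)
V_tot = √[(2.73×10⁻⁶)² + (8.26×10⁻⁷)²] = 2.85×10⁻⁶ V = 2.85 µV

2.85 µV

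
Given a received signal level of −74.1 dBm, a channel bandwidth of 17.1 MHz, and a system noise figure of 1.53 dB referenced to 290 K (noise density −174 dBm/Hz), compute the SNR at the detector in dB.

26.0 dB

Noise floor: N = −174 + 10 log₁₀(B) + NF
10 log₁₀(1.71×10⁷) = 72.33 dB
N = −174 + 72.33 + 1.53 = −100.14 dBm
SNR = P_sig − N = −74.1 − (−100.14) = 26.04 dB → 26.0 dB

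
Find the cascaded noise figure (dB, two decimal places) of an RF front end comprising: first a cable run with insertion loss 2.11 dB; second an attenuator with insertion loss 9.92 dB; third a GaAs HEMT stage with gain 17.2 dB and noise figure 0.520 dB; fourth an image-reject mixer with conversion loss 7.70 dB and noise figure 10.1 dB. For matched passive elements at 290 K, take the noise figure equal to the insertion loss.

Convert to linear (a loss of L dB is a gain of −L dB): F_i = 10^(NF_i/10), G_i = 10^(G_i,dB/10)
  Stage 1: F_1 = 10^(2.11/10) = 1.626, G_1 = 10^(−2.11/10) = 0.6152
  Stage 2: F_2 = 10^(9.92/10) = 9.817, G_2 = 10^(−9.92/10) = 0.1019
  Stage 3: F_3 = 10^(0.520/10) = 1.127, G_3 = 10^(17.2/10) = 52.48
  Stage 4: F_4 = 10^(10.1/10) = 10.23, G_4 = 10^(−7.70/10) = 0.1698
Friis cascade:
  F = 1.626 + (9.817 − 1)/0.6152 + (1.127 − 1)/0.06266 + (10.23 − 1)/3.289 = 20.80
NF = 10 log₁₀(20.80) = 13.18 dB

13.18 dB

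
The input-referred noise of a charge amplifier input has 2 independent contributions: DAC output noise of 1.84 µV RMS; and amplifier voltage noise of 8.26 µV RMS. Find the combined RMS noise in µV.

Uncorrelated sources add in power (mean-square): V_tot = √(ΣV_i²)
V_tot = √[(1.84×10⁻⁶)² + (8.26×10⁻⁶)²] = 8.46×10⁻⁶ V = 8.46 µV

8.46 µV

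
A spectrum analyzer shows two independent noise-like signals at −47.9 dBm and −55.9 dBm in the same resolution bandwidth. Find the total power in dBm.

−47.3 dBm

Convert to linear, add, convert back:
P₁ = 1.62×10⁻⁸ W, P₂ = 2.57×10⁻⁹ W
P_tot = 1.88×10⁻⁸ W → 10 log₁₀(P_tot / 10⁻³) = −47.3 dBm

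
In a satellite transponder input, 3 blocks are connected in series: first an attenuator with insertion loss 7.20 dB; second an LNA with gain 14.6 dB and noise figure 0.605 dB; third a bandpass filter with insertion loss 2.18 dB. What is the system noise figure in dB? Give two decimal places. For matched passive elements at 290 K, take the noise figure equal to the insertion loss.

7.89 dB

Convert to linear (a loss of L dB is a gain of −L dB): F_i = 10^(NF_i/10), G_i = 10^(G_i,dB/10)
  Stage 1: F_1 = 10^(7.20/10) = 5.248, G_1 = 10^(−7.20/10) = 0.1905
  Stage 2: F_2 = 10^(0.605/10) = 1.149, G_2 = 10^(14.6/10) = 28.84
  Stage 3: F_3 = 10^(2.18/10) = 1.652, G_3 = 10^(−2.18/10) = 0.6053
Friis cascade:
  F = 5.248 + (1.149 − 1)/0.1905 + (1.652 − 1)/5.495 = 6.151
NF = 10 log₁₀(6.151) = 7.89 dB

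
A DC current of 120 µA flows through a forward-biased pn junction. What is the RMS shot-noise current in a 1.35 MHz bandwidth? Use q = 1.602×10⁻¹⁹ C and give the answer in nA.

7.20 nA

I_n = √(2qI·B)
2qI·B = 2 × 1.602×10⁻¹⁹ × 1.20×10⁻⁴ × 1.35×10⁶ = 5.19×10⁻¹⁷ A²
I_n = √(5.19×10⁻¹⁷) = 7.20×10⁻⁹ A = 7.20 nA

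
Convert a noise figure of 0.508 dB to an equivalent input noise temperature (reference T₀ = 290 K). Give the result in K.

36.0 K

F = 10^(0.508/10) = 1.12409
T_e = (F − 1)·T₀ = (1.12409 − 1) × 290 = 36.0 K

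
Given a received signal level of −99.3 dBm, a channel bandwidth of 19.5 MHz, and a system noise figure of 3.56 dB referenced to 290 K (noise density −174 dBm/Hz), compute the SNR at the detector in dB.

−1.8 dB

Noise floor: N = −174 + 10 log₁₀(B) + NF
10 log₁₀(1.95×10⁷) = 72.9 dB
N = −174 + 72.9 + 3.56 = −97.54 dBm
SNR = P_sig − N = −99.3 − (−97.54) = −1.76 dB → −1.8 dB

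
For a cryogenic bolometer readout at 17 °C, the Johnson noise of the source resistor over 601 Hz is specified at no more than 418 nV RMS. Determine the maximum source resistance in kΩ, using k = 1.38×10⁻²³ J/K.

18.2 kΩ

T = 17 °C + 273.15 = 290.15 K
Johnson–Nyquist: V_n = √(4kTRB) ⇒ R = V_n² / (4kTB)
4kTB = 4 × 1.38×10⁻²³ × 290.15 × 6.01×10² = 9.63×10⁻¹⁸
R = (4.18×10⁻⁷)² / 9.63×10⁻¹⁸ = 1.82×10⁴ Ω = 18.2 kΩ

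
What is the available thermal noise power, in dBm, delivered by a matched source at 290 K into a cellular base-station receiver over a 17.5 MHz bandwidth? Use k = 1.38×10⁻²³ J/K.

P_n = kTB = 1.38×10⁻²³ × 290 × 1.75×10⁷ = 7.00×10⁻¹⁴ W
In dBm: 10 log₁₀(7.00×10⁻¹⁴ / 10⁻³) = −101.5 dBm

−101.5 dBm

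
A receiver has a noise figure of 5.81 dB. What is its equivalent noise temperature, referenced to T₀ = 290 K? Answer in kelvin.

F = 10^(5.81/10) = 3.81066
T_e = (F − 1)·T₀ = (3.81066 − 1) × 290 = 815 K

815 K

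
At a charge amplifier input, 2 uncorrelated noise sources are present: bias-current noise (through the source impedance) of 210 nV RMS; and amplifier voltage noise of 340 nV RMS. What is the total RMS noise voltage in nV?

Uncorrelated sources add in power (mean-square): V_tot = √(ΣV_i²)
V_tot = √[(2.10×10⁻⁷)² + (3.40×10⁻⁷)²] = 4.00×10⁻⁷ V = 400 nV

400 nV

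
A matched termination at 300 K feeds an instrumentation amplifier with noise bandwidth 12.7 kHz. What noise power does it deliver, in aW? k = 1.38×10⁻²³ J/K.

P_n = kTB = 1.38×10⁻²³ × 300 × 1.27×10⁴ = 5.26×10⁻¹⁷ W = 52.6 aW

52.6 aW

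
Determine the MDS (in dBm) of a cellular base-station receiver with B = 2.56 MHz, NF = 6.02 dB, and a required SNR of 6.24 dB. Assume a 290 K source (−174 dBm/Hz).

Sensitivity = −174 + 10 log₁₀(B) + NF + SNR_min
= −174 + 64.08 + 6.02 + 6.24
= −97.66 dBm → −97.7 dBm

−97.7 dBm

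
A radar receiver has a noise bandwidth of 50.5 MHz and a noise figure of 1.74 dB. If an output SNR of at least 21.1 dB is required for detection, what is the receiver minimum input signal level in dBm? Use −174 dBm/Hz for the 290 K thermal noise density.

Sensitivity = −174 + 10 log₁₀(B) + NF + SNR_min
= −174 + 77.03 + 1.74 + 21.1
= −74.13 dBm → −74.1 dBm

−74.1 dBm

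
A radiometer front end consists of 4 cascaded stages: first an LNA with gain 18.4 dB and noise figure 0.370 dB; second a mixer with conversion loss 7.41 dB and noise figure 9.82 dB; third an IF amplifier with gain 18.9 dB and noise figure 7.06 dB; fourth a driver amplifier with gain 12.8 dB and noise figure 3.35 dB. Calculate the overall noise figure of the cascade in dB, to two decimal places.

Convert to linear (a loss of L dB is a gain of −L dB): F_i = 10^(NF_i/10), G_i = 10^(G_i,dB/10)
  Stage 1: F_1 = 10^(0.370/10) = 1.089, G_1 = 10^(18.4/10) = 69.18
  Stage 2: F_2 = 10^(9.82/10) = 9.594, G_2 = 10^(−7.41/10) = 0.1816
  Stage 3: F_3 = 10^(7.06/10) = 5.082, G_3 = 10^(18.9/10) = 77.62
  Stage 4: F_4 = 10^(3.35/10) = 2.163, G_4 = 10^(12.8/10) = 19.05
Friis cascade:
  F = 1.089 + (9.594 − 1)/69.18 + (5.082 − 1)/12.56 + (2.163 − 1)/975.0 = 1.539
NF = 10 log₁₀(1.539) = 1.87 dB

1.87 dB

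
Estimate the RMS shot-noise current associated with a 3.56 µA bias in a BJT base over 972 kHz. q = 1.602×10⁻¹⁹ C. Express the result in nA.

1.05 nA

I_n = √(2qI·B)
2qI·B = 2 × 1.602×10⁻¹⁹ × 3.56×10⁻⁶ × 9.72×10⁵ = 1.11×10⁻¹⁸ A²
I_n = √(1.11×10⁻¹⁸) = 1.05×10⁻⁹ A = 1.05 nA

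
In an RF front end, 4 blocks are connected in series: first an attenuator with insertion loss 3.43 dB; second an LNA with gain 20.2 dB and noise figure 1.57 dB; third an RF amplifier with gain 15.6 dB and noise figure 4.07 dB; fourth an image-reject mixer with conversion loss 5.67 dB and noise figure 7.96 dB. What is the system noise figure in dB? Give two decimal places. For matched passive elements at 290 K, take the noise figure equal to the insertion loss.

5.05 dB

Convert to linear (a loss of L dB is a gain of −L dB): F_i = 10^(NF_i/10), G_i = 10^(G_i,dB/10)
  Stage 1: F_1 = 10^(3.43/10) = 2.203, G_1 = 10^(−3.43/10) = 0.4539
  Stage 2: F_2 = 10^(1.57/10) = 1.435, G_2 = 10^(20.2/10) = 104.7
  Stage 3: F_3 = 10^(4.07/10) = 2.553, G_3 = 10^(15.6/10) = 36.31
  Stage 4: F_4 = 10^(7.96/10) = 6.252, G_4 = 10^(−5.67/10) = 0.2710
Friis cascade:
  F = 2.203 + (1.435 − 1)/0.4539 + (2.553 − 1)/47.53 + (6.252 − 1)/1726 = 3.198
NF = 10 log₁₀(3.198) = 5.05 dB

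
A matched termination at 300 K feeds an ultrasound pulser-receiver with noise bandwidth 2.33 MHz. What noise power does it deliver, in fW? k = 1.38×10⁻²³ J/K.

P_n = kTB = 1.38×10⁻²³ × 300 × 2.33×10⁶ = 9.65×10⁻¹⁵ W = 9.65 fW

9.65 fW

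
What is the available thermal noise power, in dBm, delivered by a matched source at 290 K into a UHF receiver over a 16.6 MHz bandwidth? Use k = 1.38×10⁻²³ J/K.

−101.8 dBm

P_n = kTB = 1.38×10⁻²³ × 290 × 1.66×10⁷ = 6.64×10⁻¹⁴ W
In dBm: 10 log₁₀(6.64×10⁻¹⁴ / 10⁻³) = −101.8 dBm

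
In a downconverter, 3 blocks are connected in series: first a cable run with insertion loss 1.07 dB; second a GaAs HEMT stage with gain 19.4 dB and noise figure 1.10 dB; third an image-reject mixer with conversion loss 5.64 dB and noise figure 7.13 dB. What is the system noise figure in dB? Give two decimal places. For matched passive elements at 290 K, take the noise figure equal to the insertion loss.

Convert to linear (a loss of L dB is a gain of −L dB): F_i = 10^(NF_i/10), G_i = 10^(G_i,dB/10)
  Stage 1: F_1 = 10^(1.07/10) = 1.279, G_1 = 10^(−1.07/10) = 0.7816
  Stage 2: F_2 = 10^(1.10/10) = 1.288, G_2 = 10^(19.4/10) = 87.10
  Stage 3: F_3 = 10^(7.13/10) = 5.164, G_3 = 10^(−5.64/10) = 0.2729
Friis cascade:
  F = 1.279 + (1.288 − 1)/0.7816 + (5.164 − 1)/68.08 = 1.709
NF = 10 log₁₀(1.709) = 2.33 dB

2.33 dB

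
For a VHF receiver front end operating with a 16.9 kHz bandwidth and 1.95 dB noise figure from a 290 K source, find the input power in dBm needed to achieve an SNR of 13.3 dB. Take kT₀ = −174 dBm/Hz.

Sensitivity = −174 + 10 log₁₀(B) + NF + SNR_min
= −174 + 42.28 + 1.95 + 13.3
= −116.47 dBm → −116.5 dBm

−116.5 dBm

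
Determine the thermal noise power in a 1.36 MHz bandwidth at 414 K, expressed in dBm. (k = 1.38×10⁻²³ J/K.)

−111.1 dBm

P_n = kTB = 1.38×10⁻²³ × 414 × 1.36×10⁶ = 7.77×10⁻¹⁵ W
In dBm: 10 log₁₀(7.77×10⁻¹⁵ / 10⁻³) = −111.1 dBm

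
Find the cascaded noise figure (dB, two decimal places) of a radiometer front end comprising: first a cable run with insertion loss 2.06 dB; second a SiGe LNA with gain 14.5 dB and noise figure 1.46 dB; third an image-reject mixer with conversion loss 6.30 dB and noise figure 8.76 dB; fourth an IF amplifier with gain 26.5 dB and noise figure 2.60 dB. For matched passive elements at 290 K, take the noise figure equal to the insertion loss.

Convert to linear (a loss of L dB is a gain of −L dB): F_i = 10^(NF_i/10), G_i = 10^(G_i,dB/10)
  Stage 1: F_1 = 10^(2.06/10) = 1.607, G_1 = 10^(−2.06/10) = 0.6223
  Stage 2: F_2 = 10^(1.46/10) = 1.400, G_2 = 10^(14.5/10) = 28.18
  Stage 3: F_3 = 10^(8.76/10) = 7.516, G_3 = 10^(−6.30/10) = 0.2344
  Stage 4: F_4 = 10^(2.60/10) = 1.820, G_4 = 10^(26.5/10) = 446.7
Friis cascade:
  F = 1.607 + (1.400 − 1)/0.6223 + (7.516 − 1)/17.54 + (1.820 − 1)/4.111 = 2.820
NF = 10 log₁₀(2.820) = 4.50 dB

4.50 dB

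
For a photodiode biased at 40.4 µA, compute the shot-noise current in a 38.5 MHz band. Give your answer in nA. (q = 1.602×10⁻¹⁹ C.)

22.3 nA

I_n = √(2qI·B)
2qI·B = 2 × 1.602×10⁻¹⁹ × 4.04×10⁻⁵ × 3.85×10⁷ = 4.98×10⁻¹⁶ A²
I_n = √(4.98×10⁻¹⁶) = 2.23×10⁻⁸ A = 22.3 nA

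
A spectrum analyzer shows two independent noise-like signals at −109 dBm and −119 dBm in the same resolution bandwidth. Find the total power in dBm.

−108.6 dBm

Convert to linear, add, convert back:
P₁ = 1.26×10⁻¹⁴ W, P₂ = 1.26×10⁻¹⁵ W
P_tot = 1.38×10⁻¹⁴ W → 10 log₁₀(P_tot / 10⁻³) = −108.6 dBm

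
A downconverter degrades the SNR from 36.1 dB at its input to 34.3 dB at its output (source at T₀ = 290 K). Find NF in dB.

1.8 dB

NF (dB) = SNR_in(dB) − SNR_out(dB) when the source is at T₀
NF = 36.1 − 34.3 = 1.8 dB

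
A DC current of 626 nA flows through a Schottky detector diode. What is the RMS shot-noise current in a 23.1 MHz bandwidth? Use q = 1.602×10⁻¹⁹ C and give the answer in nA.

I_n = √(2qI·B)
2qI·B = 2 × 1.602×10⁻¹⁹ × 6.26×10⁻⁷ × 2.31×10⁷ = 4.63×10⁻¹⁸ A²
I_n = √(4.63×10⁻¹⁸) = 2.15×10⁻⁹ A = 2.15 nA

2.15 nA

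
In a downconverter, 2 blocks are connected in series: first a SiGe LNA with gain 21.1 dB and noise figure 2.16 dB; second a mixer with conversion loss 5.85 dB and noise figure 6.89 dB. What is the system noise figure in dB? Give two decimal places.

Convert to linear (a loss of L dB is a gain of −L dB): F_i = 10^(NF_i/10), G_i = 10^(G_i,dB/10)
  Stage 1: F_1 = 10^(2.16/10) = 1.644, G_1 = 10^(21.1/10) = 128.8
  Stage 2: F_2 = 10^(6.89/10) = 4.887, G_2 = 10^(−5.85/10) = 0.2600
Friis cascade:
  F = 1.644 + (4.887 − 1)/128.8 = 1.675
NF = 10 log₁₀(1.675) = 2.24 dB

2.24 dB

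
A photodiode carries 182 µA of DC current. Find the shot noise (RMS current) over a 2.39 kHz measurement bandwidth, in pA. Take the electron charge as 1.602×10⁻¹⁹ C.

I_n = √(2qI·B)
2qI·B = 2 × 1.602×10⁻¹⁹ × 1.82×10⁻⁴ × 2.39×10³ = 1.39×10⁻¹⁹ A²
I_n = √(1.39×10⁻¹⁹) = 3.73×10⁻¹⁰ A = 373 pA

373 pA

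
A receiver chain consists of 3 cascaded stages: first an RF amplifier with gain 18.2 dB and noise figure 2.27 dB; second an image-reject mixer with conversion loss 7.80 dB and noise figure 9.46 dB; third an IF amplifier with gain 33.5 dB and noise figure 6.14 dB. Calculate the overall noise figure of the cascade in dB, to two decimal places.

Convert to linear (a loss of L dB is a gain of −L dB): F_i = 10^(NF_i/10), G_i = 10^(G_i,dB/10)
  Stage 1: F_1 = 10^(2.27/10) = 1.687, G_1 = 10^(18.2/10) = 66.07
  Stage 2: F_2 = 10^(9.46/10) = 8.831, G_2 = 10^(−7.80/10) = 0.1660
  Stage 3: F_3 = 10^(6.14/10) = 4.111, G_3 = 10^(33.5/10) = 2239
Friis cascade:
  F = 1.687 + (8.831 − 1)/66.07 + (4.111 − 1)/10.96 = 2.089
NF = 10 log₁₀(2.089) = 3.20 dB

3.20 dB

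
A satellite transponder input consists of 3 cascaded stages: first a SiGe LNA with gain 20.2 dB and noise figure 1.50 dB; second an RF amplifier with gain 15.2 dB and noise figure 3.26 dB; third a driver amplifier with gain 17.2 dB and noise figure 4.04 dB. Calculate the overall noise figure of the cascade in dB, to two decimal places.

1.53 dB

Convert to linear (a loss of L dB is a gain of −L dB): F_i = 10^(NF_i/10), G_i = 10^(G_i,dB/10)
  Stage 1: F_1 = 10^(1.50/10) = 1.413, G_1 = 10^(20.2/10) = 104.7
  Stage 2: F_2 = 10^(3.26/10) = 2.118, G_2 = 10^(15.2/10) = 33.11
  Stage 3: F_3 = 10^(4.04/10) = 2.535, G_3 = 10^(17.2/10) = 52.48
Friis cascade:
  F = 1.413 + (2.118 − 1)/104.7 + (2.535 − 1)/3467 = 1.424
NF = 10 log₁₀(1.424) = 1.53 dB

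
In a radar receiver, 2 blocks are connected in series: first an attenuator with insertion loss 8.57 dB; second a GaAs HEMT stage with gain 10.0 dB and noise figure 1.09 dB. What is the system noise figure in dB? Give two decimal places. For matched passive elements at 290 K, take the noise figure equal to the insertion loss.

9.66 dB

Convert to linear (a loss of L dB is a gain of −L dB): F_i = 10^(NF_i/10), G_i = 10^(G_i,dB/10)
  Stage 1: F_1 = 10^(8.57/10) = 7.194, G_1 = 10^(−8.57/10) = 0.1390
  Stage 2: F_2 = 10^(1.09/10) = 1.285, G_2 = 10^(10.0/10) = 10.00
Friis cascade:
  F = 7.194 + (1.285 − 1)/0.1390 = 9.247
NF = 10 log₁₀(9.247) = 9.66 dB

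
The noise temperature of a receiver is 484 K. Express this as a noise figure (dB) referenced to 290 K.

F = 1 + T_e/T₀ = 1 + 484/290 = 2.66897
NF = 10 log₁₀(2.66897) = 4.26 dB

4.26 dB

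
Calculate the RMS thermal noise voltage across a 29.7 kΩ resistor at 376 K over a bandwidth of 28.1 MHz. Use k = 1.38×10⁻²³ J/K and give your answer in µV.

132 µV

V_n = √(4kTRB)
4kTRB = 4 × 1.38×10⁻²³ × 376 × 2.97×10⁴ × 2.81×10⁷ = 1.73×10⁻⁸ V²
V_n = √(1.73×10⁻⁸) = 1.32×10⁻⁴ V = 132 µV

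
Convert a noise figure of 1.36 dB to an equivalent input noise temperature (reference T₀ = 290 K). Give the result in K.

F = 10^(1.36/10) = 1.36773
T_e = (F − 1)·T₀ = (1.36773 − 1) × 290 = 107 K

107 K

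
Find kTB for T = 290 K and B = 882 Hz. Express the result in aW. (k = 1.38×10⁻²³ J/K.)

3.53 aW

P_n = kTB = 1.38×10⁻²³ × 290 × 8.82×10² = 3.53×10⁻¹⁸ W = 3.53 aW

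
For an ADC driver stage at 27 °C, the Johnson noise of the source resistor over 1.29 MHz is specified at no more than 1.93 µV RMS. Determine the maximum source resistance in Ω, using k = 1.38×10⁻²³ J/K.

174 Ω

T = 27 °C + 273.15 = 300.15 K
Johnson–Nyquist: V_n = √(4kTRB) ⇒ R = V_n² / (4kTB)
4kTB = 4 × 1.38×10⁻²³ × 300.15 × 1.29×10⁶ = 2.14×10⁻¹⁴
R = (1.93×10⁻⁶)² / 2.14×10⁻¹⁴ = 1.74×10² Ω = 174 Ω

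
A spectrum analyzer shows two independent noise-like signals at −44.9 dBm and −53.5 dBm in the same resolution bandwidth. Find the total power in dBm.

Convert to linear, add, convert back:
P₁ = 3.24×10⁻⁸ W, P₂ = 4.47×10⁻⁹ W
P_tot = 3.68×10⁻⁸ W → 10 log₁₀(P_tot / 10⁻³) = −44.3 dBm

−44.3 dBm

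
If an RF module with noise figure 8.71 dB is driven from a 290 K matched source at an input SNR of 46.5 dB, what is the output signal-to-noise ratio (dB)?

37.79 dB

By definition F = SNR_in/SNR_out, so in dB: SNR_out = SNR_in − NF
SNR_out = 46.5 − 8.71 = 37.79 dB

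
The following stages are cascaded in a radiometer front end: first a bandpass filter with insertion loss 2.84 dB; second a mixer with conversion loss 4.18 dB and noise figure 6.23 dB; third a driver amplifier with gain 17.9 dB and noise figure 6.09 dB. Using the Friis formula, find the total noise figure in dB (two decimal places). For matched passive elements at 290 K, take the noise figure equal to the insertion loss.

13.71 dB

Convert to linear (a loss of L dB is a gain of −L dB): F_i = 10^(NF_i/10), G_i = 10^(G_i,dB/10)
  Stage 1: F_1 = 10^(2.84/10) = 1.923, G_1 = 10^(−2.84/10) = 0.5200
  Stage 2: F_2 = 10^(6.23/10) = 4.198, G_2 = 10^(−4.18/10) = 0.3819
  Stage 3: F_3 = 10^(6.09/10) = 4.064, G_3 = 10^(17.9/10) = 61.66
Friis cascade:
  F = 1.923 + (4.198 − 1)/0.5200 + (4.064 − 1)/0.1986 = 23.50
NF = 10 log₁₀(23.50) = 13.71 dB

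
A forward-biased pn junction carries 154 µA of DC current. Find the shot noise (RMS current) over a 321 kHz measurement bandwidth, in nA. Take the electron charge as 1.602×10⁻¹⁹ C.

3.98 nA

I_n = √(2qI·B)
2qI·B = 2 × 1.602×10⁻¹⁹ × 1.54×10⁻⁴ × 3.21×10⁵ = 1.58×10⁻¹⁷ A²
I_n = √(1.58×10⁻¹⁷) = 3.98×10⁻⁹ A = 3.98 nA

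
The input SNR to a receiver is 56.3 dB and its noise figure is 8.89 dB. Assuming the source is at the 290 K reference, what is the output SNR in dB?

By definition F = SNR_in/SNR_out, so in dB: SNR_out = SNR_in − NF
SNR_out = 56.3 − 8.89 = 47.41 dB

47.41 dB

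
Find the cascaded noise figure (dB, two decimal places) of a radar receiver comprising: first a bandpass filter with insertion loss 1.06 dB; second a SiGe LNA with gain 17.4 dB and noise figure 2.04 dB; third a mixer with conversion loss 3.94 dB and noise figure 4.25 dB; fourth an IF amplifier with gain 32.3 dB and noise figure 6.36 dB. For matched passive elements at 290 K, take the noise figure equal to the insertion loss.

Convert to linear (a loss of L dB is a gain of −L dB): F_i = 10^(NF_i/10), G_i = 10^(G_i,dB/10)
  Stage 1: F_1 = 10^(1.06/10) = 1.276, G_1 = 10^(−1.06/10) = 0.7834
  Stage 2: F_2 = 10^(2.04/10) = 1.600, G_2 = 10^(17.4/10) = 54.95
  Stage 3: F_3 = 10^(4.25/10) = 2.661, G_3 = 10^(−3.94/10) = 0.4036
  Stage 4: F_4 = 10^(6.36/10) = 4.325, G_4 = 10^(32.3/10) = 1698
Friis cascade:
  F = 1.276 + (1.600 − 1)/0.7834 + (2.661 − 1)/43.05 + (4.325 − 1)/17.38 = 2.272
NF = 10 log₁₀(2.272) = 3.56 dB

3.56 dB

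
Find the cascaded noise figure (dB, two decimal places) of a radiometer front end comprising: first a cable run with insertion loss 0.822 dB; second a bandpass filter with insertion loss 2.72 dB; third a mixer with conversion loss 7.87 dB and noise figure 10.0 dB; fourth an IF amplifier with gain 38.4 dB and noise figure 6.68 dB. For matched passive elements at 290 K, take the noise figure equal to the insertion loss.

Convert to linear (a loss of L dB is a gain of −L dB): F_i = 10^(NF_i/10), G_i = 10^(G_i,dB/10)
  Stage 1: F_1 = 10^(0.822/10) = 1.208, G_1 = 10^(−0.822/10) = 0.8276
  Stage 2: F_2 = 10^(2.72/10) = 1.871, G_2 = 10^(−2.72/10) = 0.5346
  Stage 3: F_3 = 10^(10.0/10) = 10.00, G_3 = 10^(−7.87/10) = 0.1633
  Stage 4: F_4 = 10^(6.68/10) = 4.656, G_4 = 10^(38.4/10) = 6918
Friis cascade:
  F = 1.208 + (1.871 − 1)/0.8276 + (10.00 − 1)/0.4424 + (4.656 − 1)/0.07224 = 73.21
NF = 10 log₁₀(73.21) = 18.65 dB

18.65 dB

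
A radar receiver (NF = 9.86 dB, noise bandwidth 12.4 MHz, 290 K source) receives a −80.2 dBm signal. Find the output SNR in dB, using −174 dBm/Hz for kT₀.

Noise floor: N = −174 + 10 log₁₀(B) + NF
10 log₁₀(1.24×10⁷) = 70.93 dB
N = −174 + 70.93 + 9.86 = −93.21 dBm
SNR = P_sig − N = −80.2 − (−93.21) = 13.01 dB → 13.0 dB

13.0 dB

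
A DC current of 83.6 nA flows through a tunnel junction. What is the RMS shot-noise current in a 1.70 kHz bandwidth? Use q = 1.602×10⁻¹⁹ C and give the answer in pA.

I_n = √(2qI·B)
2qI·B = 2 × 1.602×10⁻¹⁹ × 8.36×10⁻⁸ × 1.70×10³ = 4.55×10⁻²³ A²
I_n = √(4.55×10⁻²³) = 6.75×10⁻¹² A = 6.75 pA

6.75 pA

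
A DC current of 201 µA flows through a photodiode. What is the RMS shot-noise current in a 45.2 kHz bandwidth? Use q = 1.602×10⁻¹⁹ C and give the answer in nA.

1.71 nA

I_n = √(2qI·B)
2qI·B = 2 × 1.602×10⁻¹⁹ × 2.01×10⁻⁴ × 4.52×10⁴ = 2.91×10⁻¹⁸ A²
I_n = √(2.91×10⁻¹⁸) = 1.71×10⁻⁹ A = 1.71 nA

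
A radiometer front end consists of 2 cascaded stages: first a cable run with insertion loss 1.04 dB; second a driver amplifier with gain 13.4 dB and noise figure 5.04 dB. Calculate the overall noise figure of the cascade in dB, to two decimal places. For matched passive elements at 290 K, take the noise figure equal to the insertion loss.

Convert to linear (a loss of L dB is a gain of −L dB): F_i = 10^(NF_i/10), G_i = 10^(G_i,dB/10)
  Stage 1: F_1 = 10^(1.04/10) = 1.271, G_1 = 10^(−1.04/10) = 0.7870
  Stage 2: F_2 = 10^(5.04/10) = 3.192, G_2 = 10^(13.4/10) = 21.88
Friis cascade:
  F = 1.271 + (3.192 − 1)/0.7870 = 4.055
NF = 10 log₁₀(4.055) = 6.08 dB

6.08 dB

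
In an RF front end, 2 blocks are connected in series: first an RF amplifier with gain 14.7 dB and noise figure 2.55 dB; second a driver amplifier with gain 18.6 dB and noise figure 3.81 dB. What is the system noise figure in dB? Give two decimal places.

Convert to linear (a loss of L dB is a gain of −L dB): F_i = 10^(NF_i/10), G_i = 10^(G_i,dB/10)
  Stage 1: F_1 = 10^(2.55/10) = 1.799, G_1 = 10^(14.7/10) = 29.51
  Stage 2: F_2 = 10^(3.81/10) = 2.404, G_2 = 10^(18.6/10) = 72.44
Friis cascade:
  F = 1.799 + (2.404 − 1)/29.51 = 1.846
NF = 10 log₁₀(1.846) = 2.66 dB

2.66 dB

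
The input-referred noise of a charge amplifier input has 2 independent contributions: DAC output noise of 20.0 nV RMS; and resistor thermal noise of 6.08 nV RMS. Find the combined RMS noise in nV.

Uncorrelated sources add in power (mean-square): V_tot = √(ΣV_i²)
V_tot = √[(2.00×10⁻⁸)² + (6.08×10⁻⁹)²] = 2.09×10⁻⁸ V = 20.9 nV

20.9 nV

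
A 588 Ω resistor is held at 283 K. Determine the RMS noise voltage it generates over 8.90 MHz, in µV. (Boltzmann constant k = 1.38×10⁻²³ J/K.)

9.04 µV

V_n = √(4kTRB)
4kTRB = 4 × 1.38×10⁻²³ × 283 × 5.88×10² × 8.90×10⁶ = 8.18×10⁻¹¹ V²
V_n = √(8.18×10⁻¹¹) = 9.04×10⁻⁶ V = 9.04 µV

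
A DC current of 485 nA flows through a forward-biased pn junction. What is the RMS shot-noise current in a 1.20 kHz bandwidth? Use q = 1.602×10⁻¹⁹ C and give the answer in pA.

I_n = √(2qI·B)
2qI·B = 2 × 1.602×10⁻¹⁹ × 4.85×10⁻⁷ × 1.20×10³ = 1.86×10⁻²² A²
I_n = √(1.86×10⁻²²) = 1.37×10⁻¹¹ A = 13.7 pA

13.7 pA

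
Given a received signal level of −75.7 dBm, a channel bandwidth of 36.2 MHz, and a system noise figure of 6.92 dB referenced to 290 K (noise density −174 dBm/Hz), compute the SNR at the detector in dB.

Noise floor: N = −174 + 10 log₁₀(B) + NF
10 log₁₀(3.62×10⁷) = 75.59 dB
N = −174 + 75.59 + 6.92 = −91.49 dBm
SNR = P_sig − N = −75.7 − (−91.49) = 15.79 dB → 15.8 dB

15.8 dB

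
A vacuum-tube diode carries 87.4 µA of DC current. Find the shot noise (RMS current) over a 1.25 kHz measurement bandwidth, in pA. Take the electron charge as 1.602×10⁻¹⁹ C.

187 pA

I_n = √(2qI·B)
2qI·B = 2 × 1.602×10⁻¹⁹ × 8.74×10⁻⁵ × 1.25×10³ = 3.50×10⁻²⁰ A²
I_n = √(3.50×10⁻²⁰) = 1.87×10⁻¹⁰ A = 187 pA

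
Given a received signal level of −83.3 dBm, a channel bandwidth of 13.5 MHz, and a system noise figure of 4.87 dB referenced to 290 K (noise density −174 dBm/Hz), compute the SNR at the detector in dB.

14.5 dB

Noise floor: N = −174 + 10 log₁₀(B) + NF
10 log₁₀(1.35×10⁷) = 71.3 dB
N = −174 + 71.3 + 4.87 = −97.83 dBm
SNR = P_sig − N = −83.3 − (−97.83) = 14.53 dB → 14.5 dB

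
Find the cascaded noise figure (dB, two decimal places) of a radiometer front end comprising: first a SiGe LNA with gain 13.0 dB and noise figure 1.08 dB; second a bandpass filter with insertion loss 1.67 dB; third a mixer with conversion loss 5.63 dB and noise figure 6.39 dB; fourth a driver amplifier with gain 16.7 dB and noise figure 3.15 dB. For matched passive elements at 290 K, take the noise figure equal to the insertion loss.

2.65 dB

Convert to linear (a loss of L dB is a gain of −L dB): F_i = 10^(NF_i/10), G_i = 10^(G_i,dB/10)
  Stage 1: F_1 = 10^(1.08/10) = 1.282, G_1 = 10^(13.0/10) = 19.95
  Stage 2: F_2 = 10^(1.67/10) = 1.469, G_2 = 10^(−1.67/10) = 0.6808
  Stage 3: F_3 = 10^(6.39/10) = 4.355, G_3 = 10^(−5.63/10) = 0.2735
  Stage 4: F_4 = 10^(3.15/10) = 2.065, G_4 = 10^(16.7/10) = 46.77
Friis cascade:
  F = 1.282 + (1.469 − 1)/19.95 + (4.355 − 1)/13.58 + (2.065 − 1)/3.715 = 1.840
NF = 10 log₁₀(1.840) = 2.65 dB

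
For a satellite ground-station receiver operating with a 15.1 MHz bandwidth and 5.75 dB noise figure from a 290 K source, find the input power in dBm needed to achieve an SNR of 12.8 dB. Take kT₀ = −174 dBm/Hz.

−83.7 dBm

Sensitivity = −174 + 10 log₁₀(B) + NF + SNR_min
= −174 + 71.79 + 5.75 + 12.8
= −83.66 dBm → −83.7 dBm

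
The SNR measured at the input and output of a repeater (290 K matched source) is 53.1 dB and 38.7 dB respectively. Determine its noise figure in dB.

NF (dB) = SNR_in(dB) − SNR_out(dB) when the source is at T₀
NF = 53.1 − 38.7 = 14.4 dB

14.4 dB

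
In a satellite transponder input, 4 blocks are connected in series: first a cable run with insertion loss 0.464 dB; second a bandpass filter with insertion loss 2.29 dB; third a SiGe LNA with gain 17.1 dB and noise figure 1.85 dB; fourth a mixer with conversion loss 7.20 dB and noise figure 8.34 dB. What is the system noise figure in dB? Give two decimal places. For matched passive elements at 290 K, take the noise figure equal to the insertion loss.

4.91 dB

Convert to linear (a loss of L dB is a gain of −L dB): F_i = 10^(NF_i/10), G_i = 10^(G_i,dB/10)
  Stage 1: F_1 = 10^(0.464/10) = 1.113, G_1 = 10^(−0.464/10) = 0.8987
  Stage 2: F_2 = 10^(2.29/10) = 1.694, G_2 = 10^(−2.29/10) = 0.5902
  Stage 3: F_3 = 10^(1.85/10) = 1.531, G_3 = 10^(17.1/10) = 51.29
  Stage 4: F_4 = 10^(8.34/10) = 6.823, G_4 = 10^(−7.20/10) = 0.1905
Friis cascade:
  F = 1.113 + (1.694 − 1)/0.8987 + (1.531 − 1)/0.5304 + (6.823 − 1)/27.20 = 3.101
NF = 10 log₁₀(3.101) = 4.91 dB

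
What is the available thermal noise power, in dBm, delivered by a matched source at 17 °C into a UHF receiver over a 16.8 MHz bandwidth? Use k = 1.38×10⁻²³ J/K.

−101.7 dBm

T = 17 °C + 273.15 = 290.15 K
P_n = kTB = 1.38×10⁻²³ × 290.15 × 1.68×10⁷ = 6.73×10⁻¹⁴ W
In dBm: 10 log₁₀(6.73×10⁻¹⁴ / 10⁻³) = −101.7 dBm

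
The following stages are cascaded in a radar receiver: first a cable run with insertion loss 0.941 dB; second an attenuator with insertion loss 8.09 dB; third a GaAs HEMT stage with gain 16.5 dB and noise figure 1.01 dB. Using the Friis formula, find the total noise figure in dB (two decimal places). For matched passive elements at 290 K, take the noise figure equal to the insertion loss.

Convert to linear (a loss of L dB is a gain of −L dB): F_i = 10^(NF_i/10), G_i = 10^(G_i,dB/10)
  Stage 1: F_1 = 10^(0.941/10) = 1.242, G_1 = 10^(−0.941/10) = 0.8052
  Stage 2: F_2 = 10^(8.09/10) = 6.442, G_2 = 10^(−8.09/10) = 0.1552
  Stage 3: F_3 = 10^(1.01/10) = 1.262, G_3 = 10^(16.5/10) = 44.67
Friis cascade:
  F = 1.242 + (6.442 − 1)/0.8052 + (1.262 − 1)/0.1250 = 10.09
NF = 10 log₁₀(10.09) = 10.04 dB

10.04 dB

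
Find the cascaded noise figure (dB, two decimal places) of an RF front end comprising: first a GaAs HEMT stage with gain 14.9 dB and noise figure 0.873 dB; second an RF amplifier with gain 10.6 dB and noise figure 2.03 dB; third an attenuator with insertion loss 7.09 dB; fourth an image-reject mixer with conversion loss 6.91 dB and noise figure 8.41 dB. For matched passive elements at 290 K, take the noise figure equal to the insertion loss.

1.27 dB

Convert to linear (a loss of L dB is a gain of −L dB): F_i = 10^(NF_i/10), G_i = 10^(G_i,dB/10)
  Stage 1: F_1 = 10^(0.873/10) = 1.223, G_1 = 10^(14.9/10) = 30.90
  Stage 2: F_2 = 10^(2.03/10) = 1.596, G_2 = 10^(10.6/10) = 11.48
  Stage 3: F_3 = 10^(7.09/10) = 5.117, G_3 = 10^(−7.09/10) = 0.1954
  Stage 4: F_4 = 10^(8.41/10) = 6.934, G_4 = 10^(−6.91/10) = 0.2037
Friis cascade:
  F = 1.223 + (1.596 − 1)/30.90 + (5.117 − 1)/354.8 + (6.934 − 1)/69.34 = 1.339
NF = 10 log₁₀(1.339) = 1.27 dB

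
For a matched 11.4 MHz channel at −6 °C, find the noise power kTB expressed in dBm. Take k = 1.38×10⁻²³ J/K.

−103.8 dBm

T = −6 °C + 273.15 = 267.15 K
P_n = kTB = 1.38×10⁻²³ × 267.15 × 1.14×10⁷ = 4.20×10⁻¹⁴ W
In dBm: 10 log₁₀(4.20×10⁻¹⁴ / 10⁻³) = −103.8 dBm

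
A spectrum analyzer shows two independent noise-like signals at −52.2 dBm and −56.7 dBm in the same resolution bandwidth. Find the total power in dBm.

Convert to linear, add, convert back:
P₁ = 6.03×10⁻⁹ W, P₂ = 2.14×10⁻⁹ W
P_tot = 8.16×10⁻⁹ W → 10 log₁₀(P_tot / 10⁻³) = −50.9 dBm

−50.9 dBm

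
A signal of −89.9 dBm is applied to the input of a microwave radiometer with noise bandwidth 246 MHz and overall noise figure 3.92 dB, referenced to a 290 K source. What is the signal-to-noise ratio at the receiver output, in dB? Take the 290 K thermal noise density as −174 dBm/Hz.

Noise floor: N = −174 + 10 log₁₀(B) + NF
10 log₁₀(2.46×10⁸) = 83.91 dB
N = −174 + 83.91 + 3.92 = −86.17 dBm
SNR = P_sig − N = −89.9 − (−86.17) = −3.73 dB → −3.7 dB

−3.7 dB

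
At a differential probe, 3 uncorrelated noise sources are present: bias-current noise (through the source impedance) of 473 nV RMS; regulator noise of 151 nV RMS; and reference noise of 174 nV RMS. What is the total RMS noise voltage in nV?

526 nV

Uncorrelated sources add in power (mean-square): V_tot = √(ΣV_i²)
V_tot = √[(4.73×10⁻⁷)² + (1.51×10⁻⁷)² + (1.74×10⁻⁷)²] = 5.26×10⁻⁷ V = 526 nV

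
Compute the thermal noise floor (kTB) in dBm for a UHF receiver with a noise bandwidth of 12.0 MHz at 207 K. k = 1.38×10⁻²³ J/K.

−104.6 dBm

P_n = kTB = 1.38×10⁻²³ × 207 × 1.20×10⁷ = 3.43×10⁻¹⁴ W
In dBm: 10 log₁₀(3.43×10⁻¹⁴ / 10⁻³) = −104.6 dBm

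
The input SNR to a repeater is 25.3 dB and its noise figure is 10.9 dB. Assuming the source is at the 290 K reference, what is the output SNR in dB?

By definition F = SNR_in/SNR_out, so in dB: SNR_out = SNR_in − NF
SNR_out = 25.3 − 10.9 = 14.4 dB

14.4 dB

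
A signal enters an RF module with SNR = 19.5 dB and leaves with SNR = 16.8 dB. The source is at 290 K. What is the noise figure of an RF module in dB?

NF (dB) = SNR_in(dB) − SNR_out(dB) when the source is at T₀
NF = 19.5 − 16.8 = 2.7 dB

2.7 dB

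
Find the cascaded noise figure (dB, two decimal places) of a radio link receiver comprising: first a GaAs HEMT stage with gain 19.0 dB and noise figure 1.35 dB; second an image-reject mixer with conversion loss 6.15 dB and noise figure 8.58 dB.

1.59 dB

Convert to linear (a loss of L dB is a gain of −L dB): F_i = 10^(NF_i/10), G_i = 10^(G_i,dB/10)
  Stage 1: F_1 = 10^(1.35/10) = 1.365, G_1 = 10^(19.0/10) = 79.43
  Stage 2: F_2 = 10^(8.58/10) = 7.211, G_2 = 10^(−6.15/10) = 0.2427
Friis cascade:
  F = 1.365 + (7.211 − 1)/79.43 = 1.443
NF = 10 log₁₀(1.443) = 1.59 dB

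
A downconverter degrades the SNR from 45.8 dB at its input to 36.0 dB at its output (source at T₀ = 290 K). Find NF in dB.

9.8 dB

NF (dB) = SNR_in(dB) − SNR_out(dB) when the source is at T₀
NF = 45.8 − 36.0 = 9.8 dB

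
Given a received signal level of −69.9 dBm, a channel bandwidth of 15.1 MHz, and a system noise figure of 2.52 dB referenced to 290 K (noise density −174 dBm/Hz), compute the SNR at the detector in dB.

29.8 dB

Noise floor: N = −174 + 10 log₁₀(B) + NF
10 log₁₀(1.51×10⁷) = 71.79 dB
N = −174 + 71.79 + 2.52 = −99.69 dBm
SNR = P_sig − N = −69.9 − (−99.69) = 29.79 dB → 29.8 dB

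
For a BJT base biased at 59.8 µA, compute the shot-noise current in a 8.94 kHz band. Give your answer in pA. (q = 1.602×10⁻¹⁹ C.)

414 pA

I_n = √(2qI·B)
2qI·B = 2 × 1.602×10⁻¹⁹ × 5.98×10⁻⁵ × 8.94×10³ = 1.71×10⁻¹⁹ A²
I_n = √(1.71×10⁻¹⁹) = 4.14×10⁻¹⁰ A = 414 pA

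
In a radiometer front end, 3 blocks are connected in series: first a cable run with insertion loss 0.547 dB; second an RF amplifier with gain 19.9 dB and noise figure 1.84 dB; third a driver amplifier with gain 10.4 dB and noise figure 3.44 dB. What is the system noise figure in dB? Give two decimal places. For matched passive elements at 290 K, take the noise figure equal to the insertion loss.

2.42 dB

Convert to linear (a loss of L dB is a gain of −L dB): F_i = 10^(NF_i/10), G_i = 10^(G_i,dB/10)
  Stage 1: F_1 = 10^(0.547/10) = 1.134, G_1 = 10^(−0.547/10) = 0.8817
  Stage 2: F_2 = 10^(1.84/10) = 1.528, G_2 = 10^(19.9/10) = 97.72
  Stage 3: F_3 = 10^(3.44/10) = 2.208, G_3 = 10^(10.4/10) = 10.96
Friis cascade:
  F = 1.134 + (1.528 − 1)/0.8817 + (2.208 − 1)/86.16 = 1.747
NF = 10 log₁₀(1.747) = 2.42 dB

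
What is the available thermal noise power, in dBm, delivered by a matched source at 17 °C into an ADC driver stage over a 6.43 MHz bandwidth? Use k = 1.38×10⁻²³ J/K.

−105.9 dBm

T = 17 °C + 273.15 = 290.15 K
P_n = kTB = 1.38×10⁻²³ × 290.15 × 6.43×10⁶ = 2.57×10⁻¹⁴ W
In dBm: 10 log₁₀(2.57×10⁻¹⁴ / 10⁻³) = −105.9 dBm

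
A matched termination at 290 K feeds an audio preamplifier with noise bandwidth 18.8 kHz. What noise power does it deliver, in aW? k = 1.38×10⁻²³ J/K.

P_n = kTB = 1.38×10⁻²³ × 290 × 1.88×10⁴ = 7.52×10⁻¹⁷ W = 75.2 aW

75.2 aW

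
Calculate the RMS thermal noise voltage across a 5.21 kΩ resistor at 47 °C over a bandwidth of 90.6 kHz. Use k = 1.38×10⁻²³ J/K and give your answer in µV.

T = 47 °C + 273.15 = 320.15 K
V_n = √(4kTRB)
4kTRB = 4 × 1.38×10⁻²³ × 320.15 × 5.21×10³ × 9.06×10⁴ = 8.34×10⁻¹² V²
V_n = √(8.34×10⁻¹²) = 2.89×10⁻⁶ V = 2.89 µV

2.89 µV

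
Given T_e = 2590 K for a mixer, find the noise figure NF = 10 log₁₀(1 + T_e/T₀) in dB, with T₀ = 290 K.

9.97 dB

F = 1 + T_e/T₀ = 1 + 2590/290 = 9.93103
NF = 10 log₁₀(9.93103) = 9.97 dB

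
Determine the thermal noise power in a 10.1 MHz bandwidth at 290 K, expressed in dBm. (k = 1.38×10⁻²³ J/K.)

P_n = kTB = 1.38×10⁻²³ × 290 × 1.01×10⁷ = 4.04×10⁻¹⁴ W
In dBm: 10 log₁₀(4.04×10⁻¹⁴ / 10⁻³) = −103.9 dBm

−103.9 dBm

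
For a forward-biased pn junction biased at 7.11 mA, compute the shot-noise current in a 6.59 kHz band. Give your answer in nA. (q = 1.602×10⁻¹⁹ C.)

3.87 nA

I_n = √(2qI·B)
2qI·B = 2 × 1.602×10⁻¹⁹ × 7.11×10⁻³ × 6.59×10³ = 1.50×10⁻¹⁷ A²
I_n = √(1.50×10⁻¹⁷) = 3.87×10⁻⁹ A = 3.87 nA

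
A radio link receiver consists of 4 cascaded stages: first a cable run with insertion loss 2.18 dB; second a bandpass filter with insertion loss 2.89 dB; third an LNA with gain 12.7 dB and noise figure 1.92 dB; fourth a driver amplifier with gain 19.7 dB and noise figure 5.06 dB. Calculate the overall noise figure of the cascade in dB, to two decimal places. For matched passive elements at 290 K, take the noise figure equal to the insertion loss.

Convert to linear (a loss of L dB is a gain of −L dB): F_i = 10^(NF_i/10), G_i = 10^(G_i,dB/10)
  Stage 1: F_1 = 10^(2.18/10) = 1.652, G_1 = 10^(−2.18/10) = 0.6053
  Stage 2: F_2 = 10^(2.89/10) = 1.945, G_2 = 10^(−2.89/10) = 0.5140
  Stage 3: F_3 = 10^(1.92/10) = 1.556, G_3 = 10^(12.7/10) = 18.62
  Stage 4: F_4 = 10^(5.06/10) = 3.206, G_4 = 10^(19.7/10) = 93.33
Friis cascade:
  F = 1.652 + (1.945 − 1)/0.6053 + (1.556 − 1)/0.3112 + (3.206 − 1)/5.794 = 5.381
NF = 10 log₁₀(5.381) = 7.31 dB

7.31 dB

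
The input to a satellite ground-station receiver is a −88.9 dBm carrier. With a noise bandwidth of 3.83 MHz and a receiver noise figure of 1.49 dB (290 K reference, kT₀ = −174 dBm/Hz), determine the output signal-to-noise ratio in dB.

Noise floor: N = −174 + 10 log₁₀(B) + NF
10 log₁₀(3.83×10⁶) = 65.83 dB
N = −174 + 65.83 + 1.49 = −106.68 dBm
SNR = P_sig − N = −88.9 − (−106.68) = 17.78 dB → 17.8 dB

17.8 dB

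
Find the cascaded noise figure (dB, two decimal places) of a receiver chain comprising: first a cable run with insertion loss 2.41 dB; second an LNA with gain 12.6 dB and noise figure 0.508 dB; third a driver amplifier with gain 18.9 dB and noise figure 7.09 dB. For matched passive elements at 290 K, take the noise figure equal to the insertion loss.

Convert to linear (a loss of L dB is a gain of −L dB): F_i = 10^(NF_i/10), G_i = 10^(G_i,dB/10)
  Stage 1: F_1 = 10^(2.41/10) = 1.742, G_1 = 10^(−2.41/10) = 0.5741
  Stage 2: F_2 = 10^(0.508/10) = 1.124, G_2 = 10^(12.6/10) = 18.20
  Stage 3: F_3 = 10^(7.09/10) = 5.117, G_3 = 10^(18.9/10) = 77.62
Friis cascade:
  F = 1.742 + (1.124 − 1)/0.5741 + (5.117 − 1)/10.45 = 2.352
NF = 10 log₁₀(2.352) = 3.71 dB

3.71 dB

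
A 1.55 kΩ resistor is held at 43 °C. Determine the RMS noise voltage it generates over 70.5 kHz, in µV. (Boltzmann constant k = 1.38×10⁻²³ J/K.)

1.38 µV

T = 43 °C + 273.15 = 316.15 K
V_n = √(4kTRB)
4kTRB = 4 × 1.38×10⁻²³ × 316.15 × 1.55×10³ × 7.05×10⁴ = 1.91×10⁻¹² V²
V_n = √(1.91×10⁻¹²) = 1.38×10⁻⁶ V = 1.38 µV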